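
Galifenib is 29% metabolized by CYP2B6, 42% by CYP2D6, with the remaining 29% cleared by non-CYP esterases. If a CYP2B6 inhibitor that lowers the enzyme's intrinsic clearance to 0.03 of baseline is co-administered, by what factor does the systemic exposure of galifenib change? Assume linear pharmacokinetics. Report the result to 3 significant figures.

1.39

The CYP2B6 pathway (29% of clearance) drops to 0.03× activity: 0.29 × 0.03 = 0.0087.
CYP2D6 (42%) and the residual 29% are unaffected.
CL_new/CL_old = 0.0087 + 0.42 + 0.29 = 0.7187.
Since systemic exposure ∝ 1/CL, the ratio is 1 / 0.7187 = 1.39.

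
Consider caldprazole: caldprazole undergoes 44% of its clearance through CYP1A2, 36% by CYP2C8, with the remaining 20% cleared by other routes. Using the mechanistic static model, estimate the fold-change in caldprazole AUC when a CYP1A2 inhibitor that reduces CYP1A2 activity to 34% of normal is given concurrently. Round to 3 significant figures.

The CYP1A2 pathway (44% of clearance) is reduced to 0.34× activity: 0.44 × 0.34 = 0.1496.
CYP2C8 (36%) and the residual 20% are unaffected.
CL_new/CL_old = 0.1496 + 0.36 + 0.2 = 0.7096.
AUC ratio = CL_old/CL_new = 1 / 0.7096 = 1.41.

1.41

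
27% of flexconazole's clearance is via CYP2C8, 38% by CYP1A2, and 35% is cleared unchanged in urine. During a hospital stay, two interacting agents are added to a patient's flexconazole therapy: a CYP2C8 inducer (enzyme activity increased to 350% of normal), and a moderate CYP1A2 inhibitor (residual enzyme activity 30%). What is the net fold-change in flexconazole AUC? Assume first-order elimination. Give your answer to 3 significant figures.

0.710

CYP2C8: 0.27 × 3.5 = 0.945
CYP1A2: 0.38 × 0.3 = 0.114
Other: 0.35 (unchanged)
New clearance relative to baseline: 0.945 + 0.114 + 0.35 = 1.409.
Net AUC ratio = 1 / 1.409 = 0.710.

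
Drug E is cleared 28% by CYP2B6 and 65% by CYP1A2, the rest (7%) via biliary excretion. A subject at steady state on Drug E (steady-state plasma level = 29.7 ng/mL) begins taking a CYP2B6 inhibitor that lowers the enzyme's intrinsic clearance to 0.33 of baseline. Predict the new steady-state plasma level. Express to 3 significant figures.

36.6 ng/mL

The CYP2B6 pathway (28% of clearance) drops to 0.33× activity: 0.28 × 0.33 = 0.0924.
CYP1A2 (65%) and the residual 7% are unaffected.
CL_new/CL_old = 0.0924 + 0.65 + 0.07 = 0.8124.
New steady-state plasma level = baseline ÷ relative clearance = 29.7 / 0.8124 = 36.6 ng/mL.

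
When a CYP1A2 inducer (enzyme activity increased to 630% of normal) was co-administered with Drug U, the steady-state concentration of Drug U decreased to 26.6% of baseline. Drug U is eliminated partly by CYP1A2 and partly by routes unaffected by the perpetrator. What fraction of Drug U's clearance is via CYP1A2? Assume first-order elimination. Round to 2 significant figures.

0.52

Let fm be the CYP1A2 fraction. New clearance relative to baseline = fm × 6.3 + (1 − fm).
Steady-state concentration ratio = 1 / (new CL fraction), so new CL fraction = 1 / 0.266 = 3.759.
fm × 6.3 + 1 − fm = 3.759  ⇒  fm × (6.3 − 1) = 2.759  ⇒  fm = 0.52.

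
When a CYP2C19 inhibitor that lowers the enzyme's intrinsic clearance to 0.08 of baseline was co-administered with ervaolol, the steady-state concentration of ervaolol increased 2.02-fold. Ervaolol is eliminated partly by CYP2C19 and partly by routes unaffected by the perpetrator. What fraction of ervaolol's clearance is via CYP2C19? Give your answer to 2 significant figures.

0.55

Let x = fm,CYP2C19. Because steady-state concentration ∝ 1/CL, relative clearance fell to 1/2.02 = 0.495.
Setting x·0.08 + (1 − x) = 0.495 and solving: x = (0.495 − 1)/(0.08 − 1) = 0.55.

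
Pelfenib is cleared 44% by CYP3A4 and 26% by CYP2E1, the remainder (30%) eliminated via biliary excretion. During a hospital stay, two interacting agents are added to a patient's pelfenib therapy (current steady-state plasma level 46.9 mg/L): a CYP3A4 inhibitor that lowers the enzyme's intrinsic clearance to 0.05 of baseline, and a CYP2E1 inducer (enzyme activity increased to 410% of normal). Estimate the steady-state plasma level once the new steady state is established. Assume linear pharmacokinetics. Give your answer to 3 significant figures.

33.8 mg/L

The CYP3A4 pathway (44% of clearance) is reduced to 0.05× activity: 0.44 × 0.05 = 0.022.
The CYP2E1 pathway (26% of clearance) is boosted to 4.1× activity: 0.26 × 4.1 = 1.066.
The remaining 30% of clearance is unaffected.
Relative clearance = 0.022 + 1.066 + 0.3 = 1.388.
Dividing the baseline by the relative clearance: 46.9 / 1.388 = 33.8 mg/L.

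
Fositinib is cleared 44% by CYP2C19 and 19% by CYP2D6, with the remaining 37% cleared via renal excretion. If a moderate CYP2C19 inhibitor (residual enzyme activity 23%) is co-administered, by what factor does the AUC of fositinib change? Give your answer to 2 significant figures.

1.5

The CYP2C19 pathway (44% of clearance) falls to 0.23× activity: 0.44 × 0.23 = 0.1012.
CYP2D6 (19%) and the residual 37% are unaffected.
CL_new/CL_old = 0.1012 + 0.19 + 0.37 = 0.6612.
AUC is inversely proportional to clearance, so the fold-change is 1 / 0.6612 = 1.5.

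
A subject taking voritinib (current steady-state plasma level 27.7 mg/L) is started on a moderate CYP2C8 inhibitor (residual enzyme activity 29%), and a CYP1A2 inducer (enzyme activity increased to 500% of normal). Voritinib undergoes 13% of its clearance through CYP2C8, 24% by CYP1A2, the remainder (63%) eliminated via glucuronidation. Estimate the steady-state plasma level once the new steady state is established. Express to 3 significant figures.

The CYP2C8 pathway (13% of clearance) falls to 0.29× activity: 0.13 × 0.29 = 0.0377.
The CYP1A2 pathway (24% of clearance) is boosted to 5× activity: 0.24 × 5 = 1.2.
Non-CYP routes (63%) are unchanged.
New clearance relative to baseline: 0.0377 + 1.2 + 0.63 = 1.8677.
Steady-state plasma level ∝ 1/CL: new value = 27.7 / 1.8677 = 14.8 mg/L.

14.8 mg/L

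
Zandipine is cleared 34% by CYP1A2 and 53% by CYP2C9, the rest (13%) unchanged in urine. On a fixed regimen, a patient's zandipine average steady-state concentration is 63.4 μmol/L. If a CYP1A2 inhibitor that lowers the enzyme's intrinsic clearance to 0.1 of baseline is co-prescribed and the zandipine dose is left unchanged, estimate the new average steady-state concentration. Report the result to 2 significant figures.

CYP1A2: 0.34 × 0.1 = 0.034
CYP2C9: 0.53 (unchanged)
Other: 0.13 (unchanged)
New clearance relative to baseline: 0.034 + 0.53 + 0.13 = 0.694.
New average steady-state concentration = baseline ÷ relative clearance = 63.4 / 0.694 = 91 μmol/L.

91 μmol/L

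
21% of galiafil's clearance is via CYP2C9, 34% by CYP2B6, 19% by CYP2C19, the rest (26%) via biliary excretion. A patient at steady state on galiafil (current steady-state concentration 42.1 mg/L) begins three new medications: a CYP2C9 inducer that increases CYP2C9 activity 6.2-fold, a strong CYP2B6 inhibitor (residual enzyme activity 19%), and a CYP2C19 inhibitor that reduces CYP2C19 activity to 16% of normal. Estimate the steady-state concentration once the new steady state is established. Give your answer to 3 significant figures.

25.4 mg/L

CYP2C9: 0.21 × 6.2 = 1.302
CYP2B6: 0.34 × 0.19 = 0.0646
CYP2C19: 0.19 × 0.16 = 0.0304
Other: 0.26 (unchanged)
Relative clearance = 1.302 + 0.0646 + 0.0304 + 0.26 = 1.657.
Dividing the baseline by the relative clearance: 42.1 / 1.657 = 25.4 mg/L.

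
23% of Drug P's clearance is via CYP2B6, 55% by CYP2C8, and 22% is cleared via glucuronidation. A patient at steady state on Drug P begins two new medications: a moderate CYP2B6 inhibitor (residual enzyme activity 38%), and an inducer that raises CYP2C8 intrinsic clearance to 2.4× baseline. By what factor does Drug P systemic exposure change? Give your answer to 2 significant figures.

0.61

The CYP2B6 pathway (23% of clearance) drops to 0.38× activity: 0.23 × 0.38 = 0.0874.
The CYP2C8 pathway (55% of clearance) increases to 2.4× activity: 0.55 × 2.4 = 1.32.
Non-CYP routes (22%) are unchanged.
Relative clearance = 0.0874 + 1.32 + 0.22 = 1.6274.
Because systemic exposure varies inversely with clearance, the combined effect is 1 / 1.6274 = 0.61.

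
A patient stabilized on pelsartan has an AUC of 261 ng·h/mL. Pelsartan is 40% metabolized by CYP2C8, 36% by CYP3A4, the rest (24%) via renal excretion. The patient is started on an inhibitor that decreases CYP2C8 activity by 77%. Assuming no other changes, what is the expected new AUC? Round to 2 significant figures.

CYP2C8: 0.4 × 0.23 = 0.092
CYP3A4: 0.36 (unchanged)
Other: 0.24 (unchanged)
Relative clearance = 0.092 + 0.36 + 0.24 = 0.692.
New AUC = baseline ÷ relative clearance = 261 / 0.692 = 3.8 × 10² ng·h/mL.

3.8 × 10² ng·h/mL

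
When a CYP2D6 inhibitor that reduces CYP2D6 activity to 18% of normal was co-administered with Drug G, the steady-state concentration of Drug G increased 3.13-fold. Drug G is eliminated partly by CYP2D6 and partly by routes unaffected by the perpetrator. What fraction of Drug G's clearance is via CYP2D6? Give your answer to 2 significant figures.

Let x = fm,CYP2D6. Because steady-state concentration ∝ 1/CL, relative clearance fell to 1/3.13 = 0.3195.
Setting x·0.18 + (1 − x) = 0.3195 and solving: x = (0.3195 − 1)/(0.18 − 1) = 0.83.

0.83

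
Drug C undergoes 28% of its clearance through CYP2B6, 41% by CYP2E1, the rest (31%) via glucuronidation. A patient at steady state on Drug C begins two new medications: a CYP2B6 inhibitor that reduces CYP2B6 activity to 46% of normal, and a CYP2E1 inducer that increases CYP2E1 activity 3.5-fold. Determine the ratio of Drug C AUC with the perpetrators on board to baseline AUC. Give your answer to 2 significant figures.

The CYP2B6 pathway (28% of clearance) falls to 0.46× activity: 0.28 × 0.46 = 0.1288.
The CYP2E1 pathway (41% of clearance) is boosted to 3.5× activity: 0.41 × 3.5 = 1.435.
The remaining 31% of clearance is unaffected.
New clearance relative to baseline: 0.1288 + 1.435 + 0.31 = 1.8738.
Because AUC varies inversely with clearance, the combined effect is 1 / 1.8738 = 0.53.

0.53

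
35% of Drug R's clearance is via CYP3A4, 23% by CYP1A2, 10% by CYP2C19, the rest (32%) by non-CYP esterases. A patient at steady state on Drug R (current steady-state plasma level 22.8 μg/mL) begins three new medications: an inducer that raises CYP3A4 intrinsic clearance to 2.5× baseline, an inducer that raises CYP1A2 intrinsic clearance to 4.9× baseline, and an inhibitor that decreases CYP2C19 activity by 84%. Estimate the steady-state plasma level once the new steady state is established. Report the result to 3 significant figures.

CYP3A4: 0.35 × 2.5 = 0.875
CYP1A2: 0.23 × 4.9 = 1.127
CYP2C19: 0.1 × 0.16 = 0.016
Other: 0.32 (unchanged)
CL_new/CL_old = 0.875 + 1.127 + 0.016 + 0.32 = 2.338.
New steady-state plasma level = 22.8 / 2.338 = 9.75 μg/mL (concentration scales inversely with clearance).

9.75 μg/mL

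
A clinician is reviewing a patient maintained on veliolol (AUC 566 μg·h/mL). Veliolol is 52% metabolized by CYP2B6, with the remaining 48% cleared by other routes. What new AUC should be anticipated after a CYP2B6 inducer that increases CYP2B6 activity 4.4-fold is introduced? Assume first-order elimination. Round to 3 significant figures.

204 μg·h/mL

CYP2B6: 0.52 × 4.4 = 2.288
Other: 0.48 (unchanged)
New clearance relative to baseline: 2.288 + 0.48 = 2.768.
AUC ∝ 1/CL, so new value = 566 / 2.768 = 204 μg·h/mL.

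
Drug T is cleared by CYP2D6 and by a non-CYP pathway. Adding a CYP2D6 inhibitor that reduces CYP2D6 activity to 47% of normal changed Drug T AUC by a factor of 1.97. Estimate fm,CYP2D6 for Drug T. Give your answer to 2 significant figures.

CL'/CL = 1 / 1.97 = 0.5076
0.47·fm + (1 − fm) = 0.5076
fm = (0.5076 − 1) / (0.47 − 1) = 0.93

0.93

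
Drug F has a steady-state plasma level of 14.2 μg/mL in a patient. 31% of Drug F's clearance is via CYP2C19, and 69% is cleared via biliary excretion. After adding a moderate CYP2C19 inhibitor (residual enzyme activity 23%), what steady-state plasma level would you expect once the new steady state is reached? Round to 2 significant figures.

CYP2C19: 0.31 × 0.23 = 0.0713
Other: 0.69 (unchanged)
New clearance relative to baseline: 0.0713 + 0.69 = 0.7613.
With dosing unchanged, steady-state plasma level scales as 1/CL: 14.2 / 0.7613 = 19 μg/mL.

19 μg/mL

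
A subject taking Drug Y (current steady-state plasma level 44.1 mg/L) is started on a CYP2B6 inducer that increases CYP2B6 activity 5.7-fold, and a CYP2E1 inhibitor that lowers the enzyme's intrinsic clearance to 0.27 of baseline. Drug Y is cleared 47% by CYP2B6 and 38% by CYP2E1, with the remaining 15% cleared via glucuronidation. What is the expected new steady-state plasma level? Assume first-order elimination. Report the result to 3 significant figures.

15.0 mg/L

The CYP2B6 pathway (47% of clearance) is boosted to 5.7× activity: 0.47 × 5.7 = 2.679.
The CYP2E1 pathway (38% of clearance) drops to 0.27× activity: 0.38 × 0.27 = 0.1026.
Non-CYP routes (15%) are unchanged.
CL_new/CL_old = 2.679 + 0.1026 + 0.15 = 2.9316.
Steady-state plasma level ∝ 1/CL: new value = 44.1 / 2.9316 = 15.0 mg/L.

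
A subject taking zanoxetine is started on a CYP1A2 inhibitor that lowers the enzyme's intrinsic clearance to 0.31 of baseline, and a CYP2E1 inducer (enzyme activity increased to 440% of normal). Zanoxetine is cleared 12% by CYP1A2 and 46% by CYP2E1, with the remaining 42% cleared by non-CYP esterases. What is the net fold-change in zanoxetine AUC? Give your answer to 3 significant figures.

0.403

The CYP1A2 pathway (12% of clearance) drops to 0.31× activity: 0.12 × 0.31 = 0.0372.
The CYP2E1 pathway (46% of clearance) is boosted to 4.4× activity: 0.46 × 4.4 = 2.024.
The remaining 42% of clearance is unaffected.
New clearance relative to baseline: 0.0372 + 2.024 + 0.42 = 2.4812.
Because AUC varies inversely with clearance, the combined effect is 1 / 2.4812 = 0.403.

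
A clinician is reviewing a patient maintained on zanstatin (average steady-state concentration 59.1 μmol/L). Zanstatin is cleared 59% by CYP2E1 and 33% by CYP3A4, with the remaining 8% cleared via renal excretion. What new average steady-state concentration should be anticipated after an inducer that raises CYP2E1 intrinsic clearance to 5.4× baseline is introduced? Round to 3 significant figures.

16.4 μmol/L

The CYP2E1 pathway (59% of clearance) increases to 5.4× activity: 0.59 × 5.4 = 3.186.
CYP3A4 (33%) and the residual 8% are unaffected.
Relative clearance = 3.186 + 0.33 + 0.08 = 3.596.
Average steady-state concentration ∝ 1/CL, so new value = 59.1 / 3.596 = 16.4 μmol/L.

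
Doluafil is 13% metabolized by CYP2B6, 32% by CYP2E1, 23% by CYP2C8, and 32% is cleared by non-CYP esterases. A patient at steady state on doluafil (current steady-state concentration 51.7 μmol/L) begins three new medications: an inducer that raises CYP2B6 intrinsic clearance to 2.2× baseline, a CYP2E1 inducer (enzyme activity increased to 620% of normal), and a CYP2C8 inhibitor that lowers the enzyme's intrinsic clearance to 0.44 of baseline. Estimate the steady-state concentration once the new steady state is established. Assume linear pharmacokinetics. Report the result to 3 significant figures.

19.2 μmol/L

The CYP2B6 pathway (13% of clearance) is boosted to 2.2× activity: 0.13 × 2.2 = 0.286.
The CYP2E1 pathway (32% of clearance) increases to 6.2× activity: 0.32 × 6.2 = 1.984.
The CYP2C8 pathway (23% of clearance) is reduced to 0.44× activity: 0.23 × 0.44 = 0.1012.
The remaining 32% of clearance is unaffected.
Relative clearance = 0.286 + 1.984 + 0.1012 + 0.32 = 2.6912.
Steady-state concentration ∝ 1/CL: new value = 51.7 / 2.6912 = 19.2 μmol/L.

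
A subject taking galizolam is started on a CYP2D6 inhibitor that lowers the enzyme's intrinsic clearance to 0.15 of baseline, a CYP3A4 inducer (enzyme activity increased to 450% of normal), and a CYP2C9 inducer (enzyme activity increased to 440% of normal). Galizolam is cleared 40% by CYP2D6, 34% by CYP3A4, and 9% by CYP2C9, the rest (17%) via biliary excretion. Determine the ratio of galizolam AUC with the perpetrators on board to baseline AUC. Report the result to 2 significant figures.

The CYP2D6 pathway (40% of clearance) drops to 0.15× activity: 0.4 × 0.15 = 0.06.
The CYP3A4 pathway (34% of clearance) is boosted to 4.5× activity: 0.34 × 4.5 = 1.53.
The CYP2C9 pathway (9% of clearance) is boosted to 4.4× activity: 0.09 × 4.4 = 0.396.
Non-CYP routes (17%) are unchanged.
New clearance relative to baseline: 0.06 + 1.53 + 0.396 + 0.17 = 2.156.
Net AUC ratio = 1 / 2.156 = 0.46.

0.46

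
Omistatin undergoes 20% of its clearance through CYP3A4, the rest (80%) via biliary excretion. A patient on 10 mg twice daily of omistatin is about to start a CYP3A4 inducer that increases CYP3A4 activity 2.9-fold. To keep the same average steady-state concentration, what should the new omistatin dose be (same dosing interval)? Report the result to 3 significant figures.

CYP3A4: 0.2 × 2.9 = 0.58
Other: 0.8 (unchanged)
CL_new/CL_old = 0.58 + 0.8 = 1.38.
To maintain the same steady-state level, dose must scale with clearance: new dose = 10 × 1.38 = 13.8 mg.

13.8 mg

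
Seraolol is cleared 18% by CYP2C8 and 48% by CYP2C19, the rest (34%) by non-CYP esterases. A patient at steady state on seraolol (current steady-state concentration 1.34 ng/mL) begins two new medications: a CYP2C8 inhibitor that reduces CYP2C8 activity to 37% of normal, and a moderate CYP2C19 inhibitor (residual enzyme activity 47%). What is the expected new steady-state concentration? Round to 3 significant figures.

2.12 ng/mL

The CYP2C8 pathway (18% of clearance) is reduced to 0.37× activity: 0.18 × 0.37 = 0.0666.
The CYP2C19 pathway (48% of clearance) drops to 0.47× activity: 0.48 × 0.47 = 0.2256.
The remaining 34% of clearance is unaffected.
New clearance relative to baseline: 0.0666 + 0.2256 + 0.34 = 0.6322.
Steady-state concentration ∝ 1/CL: new value = 1.34 / 0.6322 = 2.12 ng/mL.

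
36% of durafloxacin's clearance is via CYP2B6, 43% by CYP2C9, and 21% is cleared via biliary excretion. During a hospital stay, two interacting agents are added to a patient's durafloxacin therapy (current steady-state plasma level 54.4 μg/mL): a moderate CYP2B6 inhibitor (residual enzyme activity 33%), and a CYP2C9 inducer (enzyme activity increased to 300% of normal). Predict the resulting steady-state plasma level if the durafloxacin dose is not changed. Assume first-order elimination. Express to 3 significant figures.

33.6 μg/mL

The CYP2B6 pathway (36% of clearance) falls to 0.33× activity: 0.36 × 0.33 = 0.1188.
The CYP2C9 pathway (43% of clearance) increases to 3× activity: 0.43 × 3 = 1.29.
The remaining 21% of clearance is unaffected.
Relative clearance = 0.1188 + 1.29 + 0.21 = 1.6188.
Dividing the baseline by the relative clearance: 54.4 / 1.6188 = 33.6 μg/mL.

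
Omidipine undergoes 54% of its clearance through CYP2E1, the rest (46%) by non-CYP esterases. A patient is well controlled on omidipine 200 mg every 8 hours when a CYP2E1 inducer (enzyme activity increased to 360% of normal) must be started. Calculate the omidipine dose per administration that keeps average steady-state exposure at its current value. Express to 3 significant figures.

481 mg

The CYP2E1 pathway (54% of clearance) rises to 3.6× activity: 0.54 × 3.6 = 1.944.
The remaining 46% of clearance is unaffected.
New clearance relative to baseline: 1.944 + 0.46 = 2.404.
To maintain the same steady-state level, dose must scale with clearance: new dose = 200 × 2.404 = 481 mg.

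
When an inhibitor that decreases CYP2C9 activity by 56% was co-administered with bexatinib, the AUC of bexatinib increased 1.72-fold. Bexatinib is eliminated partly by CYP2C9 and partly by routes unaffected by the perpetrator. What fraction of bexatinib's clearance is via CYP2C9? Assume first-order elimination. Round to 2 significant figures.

Call the CYP2C9 fraction fm. After the interaction, CL_new/CL_old = fm × 0.44 + (1 − fm).
AUC ratio = 1 / (new CL fraction), so new CL fraction = 1 / 1.72 = 0.5814.
fm × 0.44 + 1 − fm = 0.5814  ⇒  fm × (0.44 − 1) = −0.4186  ⇒  fm = 0.75.

0.75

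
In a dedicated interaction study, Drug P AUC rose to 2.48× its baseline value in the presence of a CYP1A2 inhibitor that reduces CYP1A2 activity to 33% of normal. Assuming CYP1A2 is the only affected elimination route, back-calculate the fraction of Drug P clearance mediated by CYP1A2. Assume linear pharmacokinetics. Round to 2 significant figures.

0.89

Let fm be the CYP1A2 fraction. New clearance relative to baseline = fm × 0.33 + (1 − fm).
AUC ratio = 1 / (new CL fraction), so new CL fraction = 1 / 2.48 = 0.4032.
fm × 0.33 + 1 − fm = 0.4032  ⇒  fm × (0.33 − 1) = −0.5968  ⇒  fm = 0.89.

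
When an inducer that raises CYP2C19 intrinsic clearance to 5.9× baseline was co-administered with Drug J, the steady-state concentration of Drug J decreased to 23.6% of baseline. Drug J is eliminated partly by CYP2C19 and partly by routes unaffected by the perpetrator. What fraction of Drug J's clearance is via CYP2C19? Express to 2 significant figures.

0.66

Let x = fm,CYP2C19. Because steady-state concentration ∝ 1/CL, relative clearance rose to 1/0.236 = 4.237.
Setting x·5.9 + (1 − x) = 4.237 and solving: x = (4.237 − 1)/(5.9 − 1) = 0.66.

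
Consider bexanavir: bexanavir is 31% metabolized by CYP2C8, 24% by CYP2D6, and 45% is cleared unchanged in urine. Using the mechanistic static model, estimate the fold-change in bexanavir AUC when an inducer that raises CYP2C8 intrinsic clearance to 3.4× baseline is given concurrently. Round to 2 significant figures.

0.57

CYP2C8: 0.31 × 3.4 = 1.054
CYP2D6: 0.24 (unchanged)
Other: 0.45 (unchanged)
New clearance relative to baseline: 1.054 + 0.24 + 0.45 = 1.744.
AUC ratio = CL_old/CL_new = 1 / 1.744 = 0.57.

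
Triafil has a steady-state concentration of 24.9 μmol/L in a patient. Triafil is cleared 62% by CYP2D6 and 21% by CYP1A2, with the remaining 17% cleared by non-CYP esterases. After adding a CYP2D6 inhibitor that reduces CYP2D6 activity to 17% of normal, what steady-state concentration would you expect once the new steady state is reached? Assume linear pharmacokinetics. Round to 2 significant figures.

CYP2D6: 0.62 × 0.17 = 0.1054
CYP1A2: 0.21 (unchanged)
Other: 0.17 (unchanged)
Relative clearance = 0.1054 + 0.21 + 0.17 = 0.4854.
Steady-state concentration ∝ 1/CL, so new value = 24.9 / 0.4854 = 51 μmol/L.

51 μmol/L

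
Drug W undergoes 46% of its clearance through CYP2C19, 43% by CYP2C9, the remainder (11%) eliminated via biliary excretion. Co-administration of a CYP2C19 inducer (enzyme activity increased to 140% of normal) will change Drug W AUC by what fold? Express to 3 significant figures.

0.845

The CYP2C19 pathway (46% of clearance) rises to 1.4× activity: 0.46 × 1.4 = 0.644.
CYP2C9 (43%) and the residual 11% are unaffected.
CL_new/CL_old = 0.644 + 0.43 + 0.11 = 1.184.
AUC is inversely proportional to clearance, so the fold-change is 1 / 1.184 = 0.845.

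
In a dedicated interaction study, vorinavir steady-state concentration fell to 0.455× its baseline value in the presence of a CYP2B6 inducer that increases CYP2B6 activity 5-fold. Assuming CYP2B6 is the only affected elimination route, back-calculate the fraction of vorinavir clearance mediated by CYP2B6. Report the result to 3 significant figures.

0.299

Let fm be the CYP2B6 fraction. New clearance relative to baseline = fm × 5 + (1 − fm).
Steady-state concentration ratio = 1 / (new CL fraction), so new CL fraction = 1 / 0.455 = 2.198.
fm × 5 + 1 − fm = 2.198  ⇒  fm × (5 − 1) = 1.198  ⇒  fm = 0.299.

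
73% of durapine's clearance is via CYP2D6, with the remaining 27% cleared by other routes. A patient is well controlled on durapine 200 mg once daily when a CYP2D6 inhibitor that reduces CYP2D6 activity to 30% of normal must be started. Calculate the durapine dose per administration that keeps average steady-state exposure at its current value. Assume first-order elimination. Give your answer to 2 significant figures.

The CYP2D6 pathway (73% of clearance) falls to 0.3× activity: 0.73 × 0.3 = 0.219.
The remaining 27% of clearance is unaffected.
CL_new/CL_old = 0.219 + 0.27 = 0.489.
To maintain the same steady-state level, dose must scale with clearance: new dose = 200 × 0.489 = 98 mg.

98 mg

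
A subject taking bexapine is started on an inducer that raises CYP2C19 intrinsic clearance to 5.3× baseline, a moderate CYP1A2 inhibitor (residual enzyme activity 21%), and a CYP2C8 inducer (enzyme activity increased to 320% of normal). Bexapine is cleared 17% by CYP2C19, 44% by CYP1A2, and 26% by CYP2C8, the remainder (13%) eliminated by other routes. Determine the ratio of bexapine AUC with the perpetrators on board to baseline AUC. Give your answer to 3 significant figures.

0.511

The CYP2C19 pathway (17% of clearance) rises to 5.3× activity: 0.17 × 5.3 = 0.901.
The CYP1A2 pathway (44% of clearance) falls to 0.21× activity: 0.44 × 0.21 = 0.0924.
The CYP2C8 pathway (26% of clearance) increases to 3.2× activity: 0.26 × 3.2 = 0.832.
Non-CYP routes (13%) are unchanged.
New clearance relative to baseline: 0.901 + 0.0924 + 0.832 + 0.13 = 1.9554.
Because AUC varies inversely with clearance, the combined effect is 1 / 1.9554 = 0.511.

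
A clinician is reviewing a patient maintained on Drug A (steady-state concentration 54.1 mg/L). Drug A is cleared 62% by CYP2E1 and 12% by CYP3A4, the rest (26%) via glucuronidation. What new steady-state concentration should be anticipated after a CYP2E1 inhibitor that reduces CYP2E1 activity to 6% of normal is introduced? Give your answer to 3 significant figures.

The CYP2E1 pathway (62% of clearance) drops to 0.06× activity: 0.62 × 0.06 = 0.0372.
CYP3A4 (12%) and the residual 26% are unaffected.
New clearance relative to baseline: 0.0372 + 0.12 + 0.26 = 0.4172.
With dosing unchanged, steady-state concentration scales as 1/CL: 54.1 / 0.4172 = 130 mg/L.

130 mg/L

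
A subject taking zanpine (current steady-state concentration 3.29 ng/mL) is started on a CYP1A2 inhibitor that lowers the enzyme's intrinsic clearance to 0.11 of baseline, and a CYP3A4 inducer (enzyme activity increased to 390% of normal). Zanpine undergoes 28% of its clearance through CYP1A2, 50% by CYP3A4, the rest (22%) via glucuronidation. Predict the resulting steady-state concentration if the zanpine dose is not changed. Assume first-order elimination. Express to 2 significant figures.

1.5 ng/mL

CYP1A2: 0.28 × 0.11 = 0.0308
CYP3A4: 0.5 × 3.9 = 1.95
Other: 0.22 (unchanged)
Relative clearance = 0.0308 + 1.95 + 0.22 = 2.2008.
Dividing the baseline by the relative clearance: 3.29 / 2.2008 = 1.5 ng/mL.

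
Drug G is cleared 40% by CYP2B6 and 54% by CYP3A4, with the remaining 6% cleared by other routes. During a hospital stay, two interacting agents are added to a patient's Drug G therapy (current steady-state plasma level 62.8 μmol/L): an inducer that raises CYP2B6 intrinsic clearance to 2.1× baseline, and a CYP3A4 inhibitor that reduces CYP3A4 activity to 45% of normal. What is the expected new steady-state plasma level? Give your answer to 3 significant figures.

54.9 μmol/L

CYP2B6: 0.4 × 2.1 = 0.84
CYP3A4: 0.54 × 0.45 = 0.243
Other: 0.06 (unchanged)
Relative clearance = 0.84 + 0.243 + 0.06 = 1.143.
Steady-state plasma level ∝ 1/CL: new value = 62.8 / 1.143 = 54.9 μmol/L.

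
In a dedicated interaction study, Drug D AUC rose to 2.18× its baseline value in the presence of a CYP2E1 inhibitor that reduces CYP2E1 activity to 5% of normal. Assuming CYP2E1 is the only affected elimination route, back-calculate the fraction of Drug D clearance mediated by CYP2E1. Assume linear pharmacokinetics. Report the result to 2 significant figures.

CL'/CL = 1 / 2.18 = 0.4587
0.05·fm + (1 − fm) = 0.4587
fm = (0.4587 − 1) / (0.05 − 1) = 0.57

0.57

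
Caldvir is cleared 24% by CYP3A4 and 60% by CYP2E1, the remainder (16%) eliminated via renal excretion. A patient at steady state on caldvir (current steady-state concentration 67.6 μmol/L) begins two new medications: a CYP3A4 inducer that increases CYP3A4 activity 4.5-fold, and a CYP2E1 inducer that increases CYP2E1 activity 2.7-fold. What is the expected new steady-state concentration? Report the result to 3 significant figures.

The CYP3A4 pathway (24% of clearance) rises to 4.5× activity: 0.24 × 4.5 = 1.08.
The CYP2E1 pathway (60% of clearance) rises to 2.7× activity: 0.6 × 2.7 = 1.62.
The remaining 16% of clearance is unaffected.
Relative clearance = 1.08 + 1.62 + 0.16 = 2.86.
Steady-state concentration ∝ 1/CL: new value = 67.6 / 2.86 = 23.6 μmol/L.

23.6 μmol/L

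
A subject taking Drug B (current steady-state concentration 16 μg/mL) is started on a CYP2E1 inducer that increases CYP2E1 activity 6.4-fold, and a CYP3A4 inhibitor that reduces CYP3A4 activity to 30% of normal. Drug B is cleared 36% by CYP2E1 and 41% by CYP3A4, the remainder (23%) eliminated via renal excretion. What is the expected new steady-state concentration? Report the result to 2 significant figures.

6.0 μg/mL

The CYP2E1 pathway (36% of clearance) increases to 6.4× activity: 0.36 × 6.4 = 2.304.
The CYP3A4 pathway (41% of clearance) is reduced to 0.3× activity: 0.41 × 0.3 = 0.123.
Non-CYP routes (23%) are unchanged.
CL_new/CL_old = 2.304 + 0.123 + 0.23 = 2.657.
Steady-state concentration ∝ 1/CL: new value = 16 / 2.657 = 6.0 μg/mL.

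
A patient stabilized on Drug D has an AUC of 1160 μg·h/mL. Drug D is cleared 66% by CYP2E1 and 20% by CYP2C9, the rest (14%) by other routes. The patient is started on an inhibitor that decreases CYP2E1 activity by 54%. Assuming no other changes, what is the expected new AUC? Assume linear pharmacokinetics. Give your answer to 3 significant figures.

The CYP2E1 pathway (66% of clearance) is reduced to 0.46× activity: 0.66 × 0.46 = 0.3036.
CYP2C9 (20%) and the residual 14% are unaffected.
New clearance relative to baseline: 0.3036 + 0.2 + 0.14 = 0.6436.
New AUC = baseline ÷ relative clearance = 1160 / 0.6436 = 1.80 × 10³ μg·h/mL.

1.80 × 10³ μg·h/mL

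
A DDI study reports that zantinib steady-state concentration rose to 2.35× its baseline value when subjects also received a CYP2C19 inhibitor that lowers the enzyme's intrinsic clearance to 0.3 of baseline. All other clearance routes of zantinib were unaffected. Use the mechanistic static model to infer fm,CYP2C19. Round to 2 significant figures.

Let x = fm,CYP2C19. Because steady-state concentration ∝ 1/CL, relative clearance fell to 1/2.35 = 0.4255.
Setting x·0.3 + (1 − x) = 0.4255 and solving: x = (0.4255 − 1)/(0.3 − 1) = 0.82.

0.82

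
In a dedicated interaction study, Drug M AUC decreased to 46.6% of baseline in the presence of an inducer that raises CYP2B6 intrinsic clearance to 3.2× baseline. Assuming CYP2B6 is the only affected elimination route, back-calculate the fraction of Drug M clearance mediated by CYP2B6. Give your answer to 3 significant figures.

0.521

Write x for the fraction cleared via CYP2B6. The observed AUC change means clearance rose to 1/0.466 = 2.146 of baseline.
Only the CYP2B6 route changed, so 2.146 = x·3.2 + (1 − x), giving x = 0.521.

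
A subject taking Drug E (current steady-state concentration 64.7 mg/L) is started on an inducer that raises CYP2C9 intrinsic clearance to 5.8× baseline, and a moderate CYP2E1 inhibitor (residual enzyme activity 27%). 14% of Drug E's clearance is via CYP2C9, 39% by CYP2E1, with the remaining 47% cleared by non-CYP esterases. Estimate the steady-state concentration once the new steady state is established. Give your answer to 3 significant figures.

46.6 mg/L

The CYP2C9 pathway (14% of clearance) increases to 5.8× activity: 0.14 × 5.8 = 0.812.
The CYP2E1 pathway (39% of clearance) is reduced to 0.27× activity: 0.39 × 0.27 = 0.1053.
The remaining 47% of clearance is unaffected.
Relative clearance = 0.812 + 0.1053 + 0.47 = 1.3873.
Steady-state concentration ∝ 1/CL: new value = 64.7 / 1.3873 = 46.6 mg/L.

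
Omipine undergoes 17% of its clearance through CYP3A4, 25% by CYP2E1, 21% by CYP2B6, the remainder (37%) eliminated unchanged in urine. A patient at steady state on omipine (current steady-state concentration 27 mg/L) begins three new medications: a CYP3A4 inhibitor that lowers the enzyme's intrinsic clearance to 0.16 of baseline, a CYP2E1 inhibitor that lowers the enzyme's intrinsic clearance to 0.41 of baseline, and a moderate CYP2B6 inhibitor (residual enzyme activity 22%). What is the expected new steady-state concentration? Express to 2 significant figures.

49 mg/L

CYP3A4: 0.17 × 0.16 = 0.0272
CYP2E1: 0.25 × 0.41 = 0.1025
CYP2B6: 0.21 × 0.22 = 0.0462
Other: 0.37 (unchanged)
CL_new/CL_old = 0.0272 + 0.1025 + 0.0462 + 0.37 = 0.5459.
Dividing the baseline by the relative clearance: 27 / 0.5459 = 49 mg/L.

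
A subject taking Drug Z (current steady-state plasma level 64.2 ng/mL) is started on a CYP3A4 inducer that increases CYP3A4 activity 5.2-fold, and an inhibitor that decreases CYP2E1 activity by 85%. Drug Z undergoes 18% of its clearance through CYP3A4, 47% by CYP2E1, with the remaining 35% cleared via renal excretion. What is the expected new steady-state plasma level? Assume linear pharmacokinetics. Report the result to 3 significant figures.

CYP3A4: 0.18 × 5.2 = 0.936
CYP2E1: 0.47 × 0.15 = 0.0705
Other: 0.35 (unchanged)
CL_new/CL_old = 0.936 + 0.0705 + 0.35 = 1.3565.
Dividing the baseline by the relative clearance: 64.2 / 1.3565 = 47.3 ng/mL.

47.3 ng/mL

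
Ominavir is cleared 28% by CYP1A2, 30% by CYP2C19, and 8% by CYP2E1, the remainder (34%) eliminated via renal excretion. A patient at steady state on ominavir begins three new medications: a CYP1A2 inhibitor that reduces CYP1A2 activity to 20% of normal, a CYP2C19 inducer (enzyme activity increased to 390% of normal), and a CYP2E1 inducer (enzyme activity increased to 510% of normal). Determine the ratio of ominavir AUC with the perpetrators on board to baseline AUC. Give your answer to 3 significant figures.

0.507

CYP1A2: 0.28 × 0.2 = 0.056
CYP2C19: 0.3 × 3.9 = 1.17
CYP2E1: 0.08 × 5.1 = 0.408
Other: 0.34 (unchanged)
New clearance relative to baseline: 0.056 + 1.17 + 0.408 + 0.34 = 1.974.
Net AUC ratio = 1 / 1.974 = 0.507.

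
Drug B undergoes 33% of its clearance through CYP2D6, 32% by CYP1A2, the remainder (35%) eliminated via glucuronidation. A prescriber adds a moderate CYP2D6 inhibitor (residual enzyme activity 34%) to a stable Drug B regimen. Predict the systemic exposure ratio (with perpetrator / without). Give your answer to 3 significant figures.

The CYP2D6 pathway (33% of clearance) is reduced to 0.34× activity: 0.33 × 0.34 = 0.1122.
CYP1A2 (32%) and the residual 35% are unaffected.
CL_new/CL_old = 0.1122 + 0.32 + 0.35 = 0.7822.
Systemic exposure ratio = CL_old/CL_new = 1 / 0.7822 = 1.28.

1.28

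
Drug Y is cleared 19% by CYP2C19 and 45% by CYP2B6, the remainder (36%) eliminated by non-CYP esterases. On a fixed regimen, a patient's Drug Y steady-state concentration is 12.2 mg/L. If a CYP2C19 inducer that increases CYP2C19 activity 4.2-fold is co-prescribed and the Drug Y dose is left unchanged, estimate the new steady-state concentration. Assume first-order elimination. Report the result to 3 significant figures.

The CYP2C19 pathway (19% of clearance) rises to 4.2× activity: 0.19 × 4.2 = 0.798.
CYP2B6 (45%) and the residual 36% are unaffected.
Relative clearance = 0.798 + 0.45 + 0.36 = 1.608.
New steady-state concentration = baseline ÷ relative clearance = 12.2 / 1.608 = 7.59 mg/L.

7.59 mg/L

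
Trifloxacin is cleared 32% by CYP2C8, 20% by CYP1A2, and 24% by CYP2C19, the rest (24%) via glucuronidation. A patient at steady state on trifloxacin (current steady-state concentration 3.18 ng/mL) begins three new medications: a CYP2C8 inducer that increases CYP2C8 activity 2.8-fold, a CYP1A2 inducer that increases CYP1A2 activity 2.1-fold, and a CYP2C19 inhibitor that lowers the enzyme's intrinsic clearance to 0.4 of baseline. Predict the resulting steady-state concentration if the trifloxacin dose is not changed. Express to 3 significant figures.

The CYP2C8 pathway (32% of clearance) rises to 2.8× activity: 0.32 × 2.8 = 0.896.
The CYP1A2 pathway (20% of clearance) is boosted to 2.1× activity: 0.2 × 2.1 = 0.42.
The CYP2C19 pathway (24% of clearance) falls to 0.4× activity: 0.24 × 0.4 = 0.096.
Non-CYP routes (24%) are unchanged.
New clearance relative to baseline: 0.896 + 0.42 + 0.096 + 0.24 = 1.652.
New steady-state concentration = 3.18 / 1.652 = 1.92 ng/mL (concentration scales inversely with clearance).

1.92 ng/mL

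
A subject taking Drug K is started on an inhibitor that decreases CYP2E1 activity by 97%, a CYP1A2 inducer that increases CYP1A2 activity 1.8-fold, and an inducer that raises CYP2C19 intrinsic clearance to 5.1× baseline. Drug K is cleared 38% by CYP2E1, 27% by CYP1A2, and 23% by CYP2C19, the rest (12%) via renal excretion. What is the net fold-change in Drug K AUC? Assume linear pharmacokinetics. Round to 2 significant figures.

CYP2E1: 0.38 × 0.03 = 0.0114
CYP1A2: 0.27 × 1.8 = 0.486
CYP2C19: 0.23 × 5.1 = 1.173
Other: 0.12 (unchanged)
CL_new/CL_old = 0.0114 + 0.486 + 1.173 + 0.12 = 1.7904.
Net AUC ratio = 1 / 1.7904 = 0.56.

0.56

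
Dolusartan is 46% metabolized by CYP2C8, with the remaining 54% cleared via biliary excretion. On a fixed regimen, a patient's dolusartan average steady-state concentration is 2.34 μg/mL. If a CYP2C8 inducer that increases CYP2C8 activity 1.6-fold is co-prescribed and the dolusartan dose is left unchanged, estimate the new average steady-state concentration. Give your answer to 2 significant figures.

The CYP2C8 pathway (46% of clearance) is boosted to 1.6× activity: 0.46 × 1.6 = 0.736.
The remaining 54% of clearance is unaffected.
Relative clearance = 0.736 + 0.54 = 1.276.
New average steady-state concentration = baseline ÷ relative clearance = 2.34 / 1.276 = 1.8 μg/mL.

1.8 μg/mL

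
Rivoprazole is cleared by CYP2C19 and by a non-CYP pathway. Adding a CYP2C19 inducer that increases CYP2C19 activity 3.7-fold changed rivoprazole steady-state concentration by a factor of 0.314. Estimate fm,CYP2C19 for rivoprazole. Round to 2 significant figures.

0.81

CL'/CL = 1 / 0.314 = 3.185
3.7·fm + (1 − fm) = 3.185
fm = (3.185 − 1) / (3.7 − 1) = 0.81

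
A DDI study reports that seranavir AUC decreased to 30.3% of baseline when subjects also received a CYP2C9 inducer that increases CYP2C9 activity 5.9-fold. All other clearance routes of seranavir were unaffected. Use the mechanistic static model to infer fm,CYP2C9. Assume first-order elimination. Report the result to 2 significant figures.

CL'/CL = 1 / 0.303 = 3.3
5.9·fm + (1 − fm) = 3.3
fm = (3.3 − 1) / (5.9 − 1) = 0.47

0.47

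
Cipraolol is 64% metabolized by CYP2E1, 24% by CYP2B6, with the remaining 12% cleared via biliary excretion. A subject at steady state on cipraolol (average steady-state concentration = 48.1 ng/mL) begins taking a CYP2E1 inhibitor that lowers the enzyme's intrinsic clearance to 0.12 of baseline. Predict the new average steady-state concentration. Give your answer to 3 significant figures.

110 ng/mL

The CYP2E1 pathway (64% of clearance) falls to 0.12× activity: 0.64 × 0.12 = 0.0768.
CYP2B6 (24%) and the residual 12% are unaffected.
Relative clearance = 0.0768 + 0.24 + 0.12 = 0.4368.
New average steady-state concentration = baseline ÷ relative clearance = 48.1 / 0.4368 = 110 ng/mL.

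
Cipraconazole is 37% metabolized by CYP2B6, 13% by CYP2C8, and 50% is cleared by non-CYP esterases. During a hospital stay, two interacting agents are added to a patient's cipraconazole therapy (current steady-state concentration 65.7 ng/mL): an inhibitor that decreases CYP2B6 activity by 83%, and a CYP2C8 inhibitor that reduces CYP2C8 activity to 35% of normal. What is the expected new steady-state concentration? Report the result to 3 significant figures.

108 ng/mL

CYP2B6: 0.37 × 0.17 = 0.0629
CYP2C8: 0.13 × 0.35 = 0.0455
Other: 0.5 (unchanged)
CL_new/CL_old = 0.0629 + 0.0455 + 0.5 = 0.6084.
New steady-state concentration = 65.7 / 0.6084 = 108 ng/mL (concentration scales inversely with clearance).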